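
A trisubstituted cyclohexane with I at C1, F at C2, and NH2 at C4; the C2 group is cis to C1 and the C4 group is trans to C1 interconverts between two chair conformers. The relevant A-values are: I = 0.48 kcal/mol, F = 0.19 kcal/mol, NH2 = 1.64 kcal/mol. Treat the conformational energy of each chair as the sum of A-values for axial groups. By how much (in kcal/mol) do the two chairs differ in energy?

Chair I (iodo axial, fluoro equatorial, amino axial): E = 2.12 kcal/mol.
Chair II (iodo equatorial, fluoro axial, amino equatorial): E = 0.19 kcal/mol.
ΔE = 2.12 − 0.19 = 1.93 kcal/mol; chair II is more stable.

1.93 kcal/mol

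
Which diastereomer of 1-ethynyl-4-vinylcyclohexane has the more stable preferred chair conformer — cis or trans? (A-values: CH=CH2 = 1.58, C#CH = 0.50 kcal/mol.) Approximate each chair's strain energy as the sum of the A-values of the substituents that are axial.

At 1,4 positions (parity opposite): cis → (a,e or e,a); trans → (e,e or a,a).
Best chair for cis: E = 0.50 kcal/mol; best chair for trans: E = 0.00 kcal/mol.
The trans isomer is lower by 0.50 kcal/mol.

trans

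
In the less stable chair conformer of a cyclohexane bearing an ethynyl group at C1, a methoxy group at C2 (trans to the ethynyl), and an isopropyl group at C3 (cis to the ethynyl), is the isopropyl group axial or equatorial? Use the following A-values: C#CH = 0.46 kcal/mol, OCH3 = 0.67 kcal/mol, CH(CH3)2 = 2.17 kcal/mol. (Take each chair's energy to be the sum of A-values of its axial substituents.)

axial

Chair I (ethynyl axial, methoxy axial, isopropyl axial): E = 3.30 kcal/mol.
Chair II (ethynyl equatorial, methoxy equatorial, isopropyl equatorial): E = 0.00 kcal/mol.
Chair I is the less stable (higher-energy) conformer, and in that chair the isopropyl group is axial.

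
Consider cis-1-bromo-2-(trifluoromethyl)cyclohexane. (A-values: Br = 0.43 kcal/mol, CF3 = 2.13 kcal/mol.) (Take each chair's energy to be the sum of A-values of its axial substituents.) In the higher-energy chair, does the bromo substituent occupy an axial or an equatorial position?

equatorial

C1 and C2 have opposite parity, so for the cis isomer the two substituents are one axial and one equatorial in each chair.
Chair I (bromo axial, trifluoromethyl equatorial): E = 0.43 kcal/mol.
Chair II (bromo equatorial, trifluoromethyl axial): E = 2.13 kcal/mol.
Chair II is the less stable (higher-energy) conformer, and in that chair the bromo group is equatorial.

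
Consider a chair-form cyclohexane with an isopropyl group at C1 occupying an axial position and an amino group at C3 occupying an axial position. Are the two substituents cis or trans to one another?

cis

C1 and C3 have the same parity, so their axial bonds point in the same direction.
With same-parity carbons, two substituents on the same face are both axial or both equatorial; opposite faces give one of each.
Here the groups are axial/axial → same face → cis.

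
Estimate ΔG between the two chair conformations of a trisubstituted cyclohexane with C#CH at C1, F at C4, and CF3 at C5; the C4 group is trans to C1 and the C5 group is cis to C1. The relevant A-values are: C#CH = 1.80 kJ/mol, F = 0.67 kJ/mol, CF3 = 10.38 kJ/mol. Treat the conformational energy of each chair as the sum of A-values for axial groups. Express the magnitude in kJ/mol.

Chair I (ethynyl axial, fluoro axial, trifluoromethyl axial): E = 12.85 kJ/mol.
Chair II (ethynyl equatorial, fluoro equatorial, trifluoromethyl equatorial): E = 0.00 kJ/mol.
ΔE = 12.85 − 0.00 = 12.85 kJ/mol; chair II is more stable.

12.85 kJ/mol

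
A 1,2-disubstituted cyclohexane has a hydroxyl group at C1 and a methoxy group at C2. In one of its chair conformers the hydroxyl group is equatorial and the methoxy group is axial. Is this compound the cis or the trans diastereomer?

cis

C1 and C2 have opposite parity, so their axial bonds point in opposite directions.
With opposite-parity carbons, two substituents on the same face are one axial and one equatorial; opposite faces give both axial or both equatorial.
Here the groups are equatorial/axial → same face → cis.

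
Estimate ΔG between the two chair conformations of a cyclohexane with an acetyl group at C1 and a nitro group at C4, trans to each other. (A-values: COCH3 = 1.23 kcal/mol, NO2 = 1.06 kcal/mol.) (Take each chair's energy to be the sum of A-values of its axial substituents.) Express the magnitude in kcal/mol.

2.29 kcal/mol

C1 and C4 have opposite parity, so for the trans isomer the two substituents are e,e in one chair and a,a in the other.
Chair I (acetyl axial, nitro axial): E = 2.29 kcal/mol.
Chair II (acetyl equatorial, nitro equatorial): E = 0.00 kcal/mol.
ΔE = 2.29 − 0.00 = 2.29 kcal/mol; chair II is more stable.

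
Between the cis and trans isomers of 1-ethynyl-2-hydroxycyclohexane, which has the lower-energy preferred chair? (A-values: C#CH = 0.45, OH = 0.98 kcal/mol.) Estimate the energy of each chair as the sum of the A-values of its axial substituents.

trans

At 1,2 positions (parity opposite): cis → (a,e or e,a); trans → (e,e or a,a).
Best chair for cis: E = 0.45 kcal/mol; best chair for trans: E = 0.00 kcal/mol.
The trans isomer is lower by 0.45 kcal/mol.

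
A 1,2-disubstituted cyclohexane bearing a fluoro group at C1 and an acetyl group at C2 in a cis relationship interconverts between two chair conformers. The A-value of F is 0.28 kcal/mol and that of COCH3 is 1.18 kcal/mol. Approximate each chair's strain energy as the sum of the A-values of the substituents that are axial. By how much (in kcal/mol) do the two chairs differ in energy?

C1 and C2 have opposite parity, so for the cis isomer the two substituents are one axial and one equatorial in each chair.
Chair I (fluoro axial, acetyl equatorial): E = 0.28 kcal/mol.
Chair II (fluoro equatorial, acetyl axial): E = 1.18 kcal/mol.
ΔE = 1.18 − 0.28 = 0.90 kcal/mol; chair I is more stable.

0.90 kcal/mol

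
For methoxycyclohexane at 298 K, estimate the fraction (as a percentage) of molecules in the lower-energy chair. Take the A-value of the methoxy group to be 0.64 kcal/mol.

One chair has the methoxy group axial (E = 0.64 kcal/mol) and the other has it equatorial (E = 0).
ΔG = 0.64 kcal/mol between the two chairs.
K = exp(ΔG/RT) with R = 1.987×10⁻³ kcal mol⁻¹ K⁻¹ and T = 298 K gives K ≈ 2.95.
Fraction in the lower-energy chair = K/(K+1) = 74.7%.

74.7%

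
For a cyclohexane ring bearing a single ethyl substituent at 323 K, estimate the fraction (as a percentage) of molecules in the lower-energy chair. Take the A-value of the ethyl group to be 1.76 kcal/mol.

One chair has the ethyl group axial (E = 1.76 kcal/mol) and the other has it equatorial (E = 0).
ΔG = 1.76 kcal/mol between the two chairs.
K = exp(ΔG/RT) with R = 1.987×10⁻³ kcal mol⁻¹ K⁻¹ and T = 323 K gives K ≈ 15.5.
Fraction in the lower-energy chair = K/(K+1) = 93.9%.

93.9%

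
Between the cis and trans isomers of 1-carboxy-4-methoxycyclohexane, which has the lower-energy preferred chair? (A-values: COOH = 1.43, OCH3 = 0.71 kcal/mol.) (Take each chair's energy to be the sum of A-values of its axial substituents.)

At 1,4 positions (parity opposite): cis → (a,e or e,a); trans → (e,e or a,a).
Best chair for cis: E = 0.71 kcal/mol; best chair for trans: E = 0.00 kcal/mol.
The trans isomer is lower by 0.71 kcal/mol.

trans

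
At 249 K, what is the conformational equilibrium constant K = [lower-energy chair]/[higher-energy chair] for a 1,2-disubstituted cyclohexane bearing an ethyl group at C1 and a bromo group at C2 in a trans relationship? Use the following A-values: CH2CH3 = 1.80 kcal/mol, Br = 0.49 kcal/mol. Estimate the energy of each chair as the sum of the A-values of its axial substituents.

K ≈ 102

C1 and C2 have opposite parity, so for the trans isomer the two substituents are e,e in one chair and a,a in the other.
Chair I (ethyl axial, bromo axial): E = 2.29 kcal/mol; chair II (ethyl equatorial, bromo equatorial): E = 0.00 kcal/mol.
ΔG = 2.29 kcal/mol between the two chairs.
K = exp(ΔG/RT) with R = 1.987×10⁻³ kcal mol⁻¹ K⁻¹ and T = 249 K gives K ≈ 102.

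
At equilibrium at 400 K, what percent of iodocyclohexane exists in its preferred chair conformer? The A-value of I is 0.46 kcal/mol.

64.1%

One chair has the iodo group axial (E = 0.46 kcal/mol) and the other has it equatorial (E = 0).
ΔG = 0.46 kcal/mol between the two chairs.
K = exp(ΔG/RT) with R = 1.987×10⁻³ kcal mol⁻¹ K⁻¹ and T = 400 K gives K ≈ 1.78.
Fraction in the lower-energy chair = K/(K+1) = 64.1%.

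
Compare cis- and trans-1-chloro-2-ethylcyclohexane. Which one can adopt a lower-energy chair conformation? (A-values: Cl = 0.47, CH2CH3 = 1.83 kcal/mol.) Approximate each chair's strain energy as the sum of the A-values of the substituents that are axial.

At 1,2 positions (parity opposite): cis → (a,e or e,a); trans → (e,e or a,a).
Best chair for cis: E = 0.47 kcal/mol; best chair for trans: E = 0.00 kcal/mol.
The trans isomer is lower by 0.47 kcal/mol.

trans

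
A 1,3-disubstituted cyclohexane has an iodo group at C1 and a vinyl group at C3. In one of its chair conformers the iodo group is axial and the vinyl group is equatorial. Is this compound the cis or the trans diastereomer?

trans

C1 and C3 have the same parity, so their axial bonds point in the same direction.
With same-parity carbons, two substituents on the same face are both axial or both equatorial; opposite faces give one of each.
Here the groups are axial/equatorial → opposite face → trans.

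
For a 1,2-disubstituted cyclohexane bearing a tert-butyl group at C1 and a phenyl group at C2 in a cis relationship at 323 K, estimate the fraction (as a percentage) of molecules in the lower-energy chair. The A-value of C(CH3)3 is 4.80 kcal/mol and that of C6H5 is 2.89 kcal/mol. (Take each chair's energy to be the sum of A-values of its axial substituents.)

95.1%

C1 and C2 have opposite parity, so for the cis isomer the two substituents are one axial and one equatorial in each chair.
Chair I (tert-butyl axial, phenyl equatorial): E = 4.80 kcal/mol; chair II (tert-butyl equatorial, phenyl axial): E = 2.89 kcal/mol.
ΔG = 1.91 kcal/mol between the two chairs.
K = exp(ΔG/RT) with R = 1.987×10⁻³ kcal mol⁻¹ K⁻¹ and T = 323 K gives K ≈ 19.6.
Fraction in the lower-energy chair = K/(K+1) = 95.1%.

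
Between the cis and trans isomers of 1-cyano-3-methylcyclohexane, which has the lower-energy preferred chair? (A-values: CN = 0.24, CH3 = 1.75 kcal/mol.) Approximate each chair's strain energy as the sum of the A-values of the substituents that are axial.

cis

At 1,3 positions (parity same): cis → (e,e or a,a); trans → (a,e or e,a).
Best chair for cis: E = 0.00 kcal/mol; best chair for trans: E = 0.24 kcal/mol.
The cis isomer is lower by 0.24 kcal/mol.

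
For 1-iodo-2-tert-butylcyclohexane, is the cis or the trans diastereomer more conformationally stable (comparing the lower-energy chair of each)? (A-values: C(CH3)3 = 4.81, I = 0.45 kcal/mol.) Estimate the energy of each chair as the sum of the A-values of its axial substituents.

At 1,2 positions (parity opposite): cis → (a,e or e,a); trans → (e,e or a,a).
Best chair for cis: E = 0.45 kcal/mol; best chair for trans: E = 0.00 kcal/mol.
The trans isomer is lower by 0.45 kcal/mol.

trans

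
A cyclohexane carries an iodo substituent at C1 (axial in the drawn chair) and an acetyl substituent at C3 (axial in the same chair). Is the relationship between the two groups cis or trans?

cis

C1 and C3 have the same parity, so their axial bonds point in the same direction.
With same-parity carbons, two substituents on the same face are both axial or both equatorial; opposite faces give one of each.
Here the groups are axial/axial → same face → cis.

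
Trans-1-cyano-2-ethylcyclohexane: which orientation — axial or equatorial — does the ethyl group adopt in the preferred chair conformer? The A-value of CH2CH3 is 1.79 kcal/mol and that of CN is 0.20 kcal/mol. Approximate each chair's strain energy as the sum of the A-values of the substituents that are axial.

equatorial

C1 and C2 have opposite parity, so for the trans isomer the two substituents are e,e in one chair and a,a in the other.
Chair I (ethyl axial, cyano axial): E = 1.99 kcal/mol.
Chair II (ethyl equatorial, cyano equatorial): E = 0.00 kcal/mol.
Chair II is the more stable (lower-energy) conformer, and in that chair the ethyl group is equatorial.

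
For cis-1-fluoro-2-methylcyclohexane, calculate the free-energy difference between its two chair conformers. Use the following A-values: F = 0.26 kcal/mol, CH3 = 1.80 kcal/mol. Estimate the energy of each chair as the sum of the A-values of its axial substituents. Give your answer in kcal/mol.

C1 and C2 have opposite parity, so for the cis isomer the two substituents are one axial and one equatorial in each chair.
Chair I (fluoro axial, methyl equatorial): E = 0.26 kcal/mol.
Chair II (fluoro equatorial, methyl axial): E = 1.80 kcal/mol.
ΔE = 1.80 − 0.26 = 1.54 kcal/mol; chair I is more stable.

1.54 kcal/mol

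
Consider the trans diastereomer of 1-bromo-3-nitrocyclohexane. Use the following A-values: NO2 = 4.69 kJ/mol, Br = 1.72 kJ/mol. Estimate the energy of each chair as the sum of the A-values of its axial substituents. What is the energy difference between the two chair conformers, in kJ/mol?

2.97 kJ/mol

C1 and C3 have the same parity, so for the trans isomer the two substituents are one axial and one equatorial in each chair.
Chair I (nitro axial, bromo equatorial): E = 4.69 kJ/mol.
Chair II (nitro equatorial, bromo axial): E = 1.72 kJ/mol.
ΔE = 4.69 − 1.72 = 2.97 kJ/mol; chair II is more stable.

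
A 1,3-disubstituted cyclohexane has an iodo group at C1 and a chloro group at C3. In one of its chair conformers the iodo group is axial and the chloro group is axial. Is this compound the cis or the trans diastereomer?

C1 and C3 have the same parity, so their axial bonds point in the same direction.
With same-parity carbons, two substituents on the same face are both axial or both equatorial; opposite faces give one of each.
Here the groups are axial/axial → same face → cis.

cis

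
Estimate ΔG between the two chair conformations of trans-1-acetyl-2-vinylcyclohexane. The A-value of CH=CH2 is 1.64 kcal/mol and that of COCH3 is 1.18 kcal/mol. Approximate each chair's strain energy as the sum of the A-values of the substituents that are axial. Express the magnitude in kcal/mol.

2.82 kcal/mol

C1 and C2 have opposite parity, so for the trans isomer the two substituents are e,e in one chair and a,a in the other.
Chair I (vinyl axial, acetyl axial): E = 2.82 kcal/mol.
Chair II (vinyl equatorial, acetyl equatorial): E = 0.00 kcal/mol.
ΔE = 2.82 − 0.00 = 2.82 kcal/mol; chair II is more stable.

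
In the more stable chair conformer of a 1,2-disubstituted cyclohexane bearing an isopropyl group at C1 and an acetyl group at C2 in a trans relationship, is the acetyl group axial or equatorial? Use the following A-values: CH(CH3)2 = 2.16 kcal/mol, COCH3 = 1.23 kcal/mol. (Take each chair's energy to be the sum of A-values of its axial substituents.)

C1 and C2 have opposite parity, so for the trans isomer the two substituents are e,e in one chair and a,a in the other.
Chair I (isopropyl axial, acetyl axial): E = 3.39 kcal/mol.
Chair II (isopropyl equatorial, acetyl equatorial): E = 0.00 kcal/mol.
Chair II is the more stable (lower-energy) conformer, and in that chair the acetyl group is equatorial.

equatorial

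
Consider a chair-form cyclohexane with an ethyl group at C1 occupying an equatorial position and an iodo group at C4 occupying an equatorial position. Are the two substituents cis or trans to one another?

trans

C1 and C4 have opposite parity, so their axial bonds point in opposite directions.
With opposite-parity carbons, two substituents on the same face are one axial and one equatorial; opposite faces give both axial or both equatorial.
Here the groups are equatorial/equatorial → opposite face → trans.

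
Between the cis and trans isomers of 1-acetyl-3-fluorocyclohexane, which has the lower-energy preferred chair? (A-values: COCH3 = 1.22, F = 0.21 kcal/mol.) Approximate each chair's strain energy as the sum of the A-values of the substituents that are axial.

At 1,3 positions (parity same): cis → (e,e or a,a); trans → (a,e or e,a).
Best chair for cis: E = 0.00 kcal/mol; best chair for trans: E = 0.21 kcal/mol.
The cis isomer is lower by 0.21 kcal/mol.

cis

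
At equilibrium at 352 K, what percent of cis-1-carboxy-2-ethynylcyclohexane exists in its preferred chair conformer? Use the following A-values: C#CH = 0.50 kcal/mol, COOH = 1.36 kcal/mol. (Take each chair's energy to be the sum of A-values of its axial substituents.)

77.4%

C1 and C2 have opposite parity, so for the cis isomer the two substituents are one axial and one equatorial in each chair.
Chair I (ethynyl axial, carboxyl equatorial): E = 0.50 kcal/mol; chair II (ethynyl equatorial, carboxyl axial): E = 1.36 kcal/mol.
ΔG = 0.86 kcal/mol between the two chairs.
K = exp(ΔG/RT) with R = 1.987×10⁻³ kcal mol⁻¹ K⁻¹ and T = 352 K gives K ≈ 3.42.
Fraction in the lower-energy chair = K/(K+1) = 77.4%.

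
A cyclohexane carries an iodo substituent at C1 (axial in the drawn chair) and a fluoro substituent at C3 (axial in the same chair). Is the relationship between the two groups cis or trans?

cis

C1 and C3 have the same parity, so their axial bonds point in the same direction.
With same-parity carbons, two substituents on the same face are both axial or both equatorial; opposite faces give one of each.
Here the groups are axial/axial → same face → cis.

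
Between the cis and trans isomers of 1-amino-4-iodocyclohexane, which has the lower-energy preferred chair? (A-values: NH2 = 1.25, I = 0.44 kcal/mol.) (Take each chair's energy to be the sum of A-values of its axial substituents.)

trans

At 1,4 positions (parity opposite): cis → (a,e or e,a); trans → (e,e or a,a).
Best chair for cis: E = 0.44 kcal/mol; best chair for trans: E = 0.00 kcal/mol.
The trans isomer is lower by 0.44 kcal/mol.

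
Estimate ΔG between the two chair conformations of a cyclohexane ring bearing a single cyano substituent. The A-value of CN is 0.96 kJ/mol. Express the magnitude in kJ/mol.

0.96 kJ/mol

A monosubstituted cyclohexane has one chair with the cyano group axial (E = A = 0.96 kJ/mol) and one with it equatorial (E = 0).
ΔE = 0.96 − 0 = 0.96 kJ/mol.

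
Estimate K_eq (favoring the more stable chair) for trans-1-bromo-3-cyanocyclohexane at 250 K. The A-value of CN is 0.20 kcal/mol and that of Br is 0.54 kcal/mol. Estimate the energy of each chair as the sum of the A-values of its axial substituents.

K ≈ 1.98

C1 and C3 have the same parity, so for the trans isomer the two substituents are one axial and one equatorial in each chair.
Chair I (cyano axial, bromo equatorial): E = 0.20 kcal/mol; chair II (cyano equatorial, bromo axial): E = 0.54 kcal/mol.
ΔG = 0.34 kcal/mol between the two chairs.
K = exp(ΔG/RT) with R = 1.987×10⁻³ kcal mol⁻¹ K⁻¹ and T = 250 K gives K ≈ 1.98.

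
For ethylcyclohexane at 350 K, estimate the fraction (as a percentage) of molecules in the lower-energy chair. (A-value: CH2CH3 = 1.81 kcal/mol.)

93.1%

One chair has the ethyl group axial (E = 1.81 kcal/mol) and the other has it equatorial (E = 0).
ΔG = 1.81 kcal/mol between the two chairs.
K = exp(ΔG/RT) with R = 1.987×10⁻³ kcal mol⁻¹ K⁻¹ and T = 350 K gives K ≈ 13.5.
Fraction in the lower-energy chair = K/(K+1) = 93.1%.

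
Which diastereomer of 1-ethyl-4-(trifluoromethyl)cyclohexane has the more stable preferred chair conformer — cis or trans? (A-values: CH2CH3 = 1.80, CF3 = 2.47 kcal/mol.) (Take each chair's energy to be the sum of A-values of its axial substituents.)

At 1,4 positions (parity opposite): cis → (a,e or e,a); trans → (e,e or a,a).
Best chair for cis: E = 1.80 kcal/mol; best chair for trans: E = 0.00 kcal/mol.
The trans isomer is lower by 1.80 kcal/mol.

trans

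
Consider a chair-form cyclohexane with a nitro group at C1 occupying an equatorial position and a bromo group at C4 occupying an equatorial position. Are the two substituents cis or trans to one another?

C1 and C4 have opposite parity, so their axial bonds point in opposite directions.
With opposite-parity carbons, two substituents on the same face are one axial and one equatorial; opposite faces give both axial or both equatorial.
Here the groups are equatorial/equatorial → opposite face → trans.

trans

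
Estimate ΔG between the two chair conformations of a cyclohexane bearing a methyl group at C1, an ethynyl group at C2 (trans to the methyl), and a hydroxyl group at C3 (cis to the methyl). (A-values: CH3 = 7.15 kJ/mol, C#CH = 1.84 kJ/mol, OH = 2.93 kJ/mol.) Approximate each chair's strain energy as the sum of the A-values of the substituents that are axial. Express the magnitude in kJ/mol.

Chair I (methyl axial, ethynyl axial, hydroxyl axial): E = 11.92 kJ/mol.
Chair II (methyl equatorial, ethynyl equatorial, hydroxyl equatorial): E = 0.00 kJ/mol.
ΔE = 11.92 − 0.00 = 11.92 kJ/mol; chair II is more stable.

11.92 kJ/mol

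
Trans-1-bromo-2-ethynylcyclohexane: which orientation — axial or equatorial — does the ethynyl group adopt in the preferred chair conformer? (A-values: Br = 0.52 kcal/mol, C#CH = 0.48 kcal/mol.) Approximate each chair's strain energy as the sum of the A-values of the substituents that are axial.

C1 and C2 have opposite parity, so for the trans isomer the two substituents are e,e in one chair and a,a in the other.
Chair I (bromo axial, ethynyl axial): E = 1.00 kcal/mol.
Chair II (bromo equatorial, ethynyl equatorial): E = 0.00 kcal/mol.
Chair II is the more stable (lower-energy) conformer, and in that chair the ethynyl group is equatorial.

equatorial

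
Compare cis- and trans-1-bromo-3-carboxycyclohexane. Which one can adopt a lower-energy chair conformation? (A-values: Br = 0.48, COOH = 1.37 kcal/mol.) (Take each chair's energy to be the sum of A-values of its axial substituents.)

cis

At 1,3 positions (parity same): cis → (e,e or a,a); trans → (a,e or e,a).
Best chair for cis: E = 0.00 kcal/mol; best chair for trans: E = 0.48 kcal/mol.
The cis isomer is lower by 0.48 kcal/mol.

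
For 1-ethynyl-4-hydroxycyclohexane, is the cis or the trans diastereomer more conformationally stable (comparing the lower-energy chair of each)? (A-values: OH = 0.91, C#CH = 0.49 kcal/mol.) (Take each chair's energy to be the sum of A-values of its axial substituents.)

At 1,4 positions (parity opposite): cis → (a,e or e,a); trans → (e,e or a,a).
Best chair for cis: E = 0.49 kcal/mol; best chair for trans: E = 0.00 kcal/mol.
The trans isomer is lower by 0.49 kcal/mol.

trans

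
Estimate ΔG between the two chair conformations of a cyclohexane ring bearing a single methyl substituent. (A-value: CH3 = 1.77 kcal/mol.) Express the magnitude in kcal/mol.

A monosubstituted cyclohexane has one chair with the methyl group axial (E = A = 1.77 kcal/mol) and one with it equatorial (E = 0).
ΔE = 1.77 − 0 = 1.77 kcal/mol.

1.77 kcal/mol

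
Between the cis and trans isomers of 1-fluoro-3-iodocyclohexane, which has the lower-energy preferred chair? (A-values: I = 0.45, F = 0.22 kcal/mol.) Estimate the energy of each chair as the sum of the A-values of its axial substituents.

cis

At 1,3 positions (parity same): cis → (e,e or a,a); trans → (a,e or e,a).
Best chair for cis: E = 0.00 kcal/mol; best chair for trans: E = 0.22 kcal/mol.
The cis isomer is lower by 0.22 kcal/mol.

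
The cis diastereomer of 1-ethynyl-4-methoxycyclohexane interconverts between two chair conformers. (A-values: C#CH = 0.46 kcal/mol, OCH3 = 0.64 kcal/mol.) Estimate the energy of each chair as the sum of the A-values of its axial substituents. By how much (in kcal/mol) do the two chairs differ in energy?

0.18 kcal/mol

C1 and C4 have opposite parity, so for the cis isomer the two substituents are one axial and one equatorial in each chair.
Chair I (ethynyl axial, methoxy equatorial): E = 0.46 kcal/mol.
Chair II (ethynyl equatorial, methoxy axial): E = 0.64 kcal/mol.
ΔE = 0.64 − 0.46 = 0.18 kcal/mol; chair I is more stable.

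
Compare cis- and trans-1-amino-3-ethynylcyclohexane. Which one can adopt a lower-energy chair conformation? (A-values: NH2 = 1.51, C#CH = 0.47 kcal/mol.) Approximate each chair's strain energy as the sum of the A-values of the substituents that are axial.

At 1,3 positions (parity same): cis → (e,e or a,a); trans → (a,e or e,a).
Best chair for cis: E = 0.00 kcal/mol; best chair for trans: E = 0.47 kcal/mol.
The cis isomer is lower by 0.47 kcal/mol.

cis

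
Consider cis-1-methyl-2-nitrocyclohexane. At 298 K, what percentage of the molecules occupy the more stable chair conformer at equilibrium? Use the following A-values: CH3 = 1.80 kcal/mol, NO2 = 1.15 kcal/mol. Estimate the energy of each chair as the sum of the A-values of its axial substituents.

C1 and C2 have opposite parity, so for the cis isomer the two substituents are one axial and one equatorial in each chair.
Chair I (methyl axial, nitro equatorial): E = 1.80 kcal/mol; chair II (methyl equatorial, nitro axial): E = 1.15 kcal/mol.
ΔG = 0.65 kcal/mol between the two chairs.
K = exp(ΔG/RT) with R = 1.987×10⁻³ kcal mol⁻¹ K⁻¹ and T = 298 K gives K ≈ 3.
Fraction in the lower-energy chair = K/(K+1) = 75.0%.

75.0%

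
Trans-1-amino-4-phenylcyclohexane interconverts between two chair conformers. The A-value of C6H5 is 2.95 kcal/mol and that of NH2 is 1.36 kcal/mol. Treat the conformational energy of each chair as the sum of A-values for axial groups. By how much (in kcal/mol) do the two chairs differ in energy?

C1 and C4 have opposite parity, so for the trans isomer the two substituents are e,e in one chair and a,a in the other.
Chair I (phenyl axial, amino axial): E = 4.31 kcal/mol.
Chair II (phenyl equatorial, amino equatorial): E = 0.00 kcal/mol.
ΔE = 4.31 − 0.00 = 4.31 kcal/mol; chair II is more stable.

4.31 kcal/mol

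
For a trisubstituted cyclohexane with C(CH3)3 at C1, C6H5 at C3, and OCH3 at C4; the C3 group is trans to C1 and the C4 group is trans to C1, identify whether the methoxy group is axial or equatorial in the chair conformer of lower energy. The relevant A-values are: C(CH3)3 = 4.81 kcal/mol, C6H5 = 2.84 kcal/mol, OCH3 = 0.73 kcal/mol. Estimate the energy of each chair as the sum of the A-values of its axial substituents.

equatorial

Chair I (tert-butyl axial, phenyl equatorial, methoxy axial): E = 5.54 kcal/mol.
Chair II (tert-butyl equatorial, phenyl axial, methoxy equatorial): E = 2.84 kcal/mol.
Chair II is the more stable (lower-energy) conformer, and in that chair the methoxy group is equatorial.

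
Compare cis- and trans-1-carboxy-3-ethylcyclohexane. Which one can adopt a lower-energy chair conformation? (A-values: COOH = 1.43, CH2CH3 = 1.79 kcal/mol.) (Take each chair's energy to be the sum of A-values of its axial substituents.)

At 1,3 positions (parity same): cis → (e,e or a,a); trans → (a,e or e,a).
Best chair for cis: E = 0.00 kcal/mol; best chair for trans: E = 1.43 kcal/mol.
The cis isomer is lower by 1.43 kcal/mol.

cis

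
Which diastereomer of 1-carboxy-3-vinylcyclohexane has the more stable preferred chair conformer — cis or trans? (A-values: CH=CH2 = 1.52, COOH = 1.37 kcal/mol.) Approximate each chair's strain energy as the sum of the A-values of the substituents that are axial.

cis

At 1,3 positions (parity same): cis → (e,e or a,a); trans → (a,e or e,a).
Best chair for cis: E = 0.00 kcal/mol; best chair for trans: E = 1.37 kcal/mol.
The cis isomer is lower by 1.37 kcal/mol.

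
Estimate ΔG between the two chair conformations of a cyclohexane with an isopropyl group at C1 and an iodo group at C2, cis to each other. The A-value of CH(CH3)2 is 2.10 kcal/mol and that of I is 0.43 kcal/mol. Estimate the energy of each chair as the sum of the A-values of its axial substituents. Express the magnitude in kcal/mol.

C1 and C2 have opposite parity, so for the cis isomer the two substituents are one axial and one equatorial in each chair.
Chair I (isopropyl axial, iodo equatorial): E = 2.10 kcal/mol.
Chair II (isopropyl equatorial, iodo axial): E = 0.43 kcal/mol.
ΔE = 2.10 − 0.43 = 1.67 kcal/mol; chair II is more stable.

1.67 kcal/mol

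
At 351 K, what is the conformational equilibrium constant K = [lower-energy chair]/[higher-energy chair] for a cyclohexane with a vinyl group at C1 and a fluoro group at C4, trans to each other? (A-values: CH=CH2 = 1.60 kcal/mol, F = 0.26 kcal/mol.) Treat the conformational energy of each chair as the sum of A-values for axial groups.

C1 and C4 have opposite parity, so for the trans isomer the two substituents are e,e in one chair and a,a in the other.
Chair I (vinyl axial, fluoro axial): E = 1.86 kcal/mol; chair II (vinyl equatorial, fluoro equatorial): E = 0.00 kcal/mol.
ΔG = 1.86 kcal/mol between the two chairs.
K = exp(ΔG/RT) with R = 1.987×10⁻³ kcal mol⁻¹ K⁻¹ and T = 351 K gives K ≈ 14.4.

K ≈ 14.4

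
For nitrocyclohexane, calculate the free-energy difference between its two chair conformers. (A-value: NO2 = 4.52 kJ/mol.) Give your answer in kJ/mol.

A monosubstituted cyclohexane has one chair with the nitro group axial (E = A = 4.52 kJ/mol) and one with it equatorial (E = 0).
ΔE = 4.52 − 0 = 4.52 kJ/mol.

4.52 kJ/mol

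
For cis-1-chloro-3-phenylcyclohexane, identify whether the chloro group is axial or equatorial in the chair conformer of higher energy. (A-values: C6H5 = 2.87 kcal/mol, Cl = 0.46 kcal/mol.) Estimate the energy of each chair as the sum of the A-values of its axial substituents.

C1 and C3 have the same parity, so for the cis isomer the two substituents are e,e in one chair and a,a in the other.
Chair I (phenyl axial, chloro axial): E = 3.33 kcal/mol.
Chair II (phenyl equatorial, chloro equatorial): E = 0.00 kcal/mol.
Chair I is the less stable (higher-energy) conformer, and in that chair the chloro group is axial.

axial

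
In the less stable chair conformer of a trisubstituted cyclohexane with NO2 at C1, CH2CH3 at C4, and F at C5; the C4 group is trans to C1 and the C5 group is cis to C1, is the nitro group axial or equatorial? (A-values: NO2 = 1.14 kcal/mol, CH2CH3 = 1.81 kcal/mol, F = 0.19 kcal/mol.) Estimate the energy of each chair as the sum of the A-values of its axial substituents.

Chair I (nitro axial, ethyl axial, fluoro axial): E = 3.14 kcal/mol.
Chair II (nitro equatorial, ethyl equatorial, fluoro equatorial): E = 0.00 kcal/mol.
Chair I is the less stable (higher-energy) conformer, and in that chair the nitro group is axial.

axial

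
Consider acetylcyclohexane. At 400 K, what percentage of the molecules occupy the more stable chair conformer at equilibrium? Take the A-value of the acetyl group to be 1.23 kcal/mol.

82.5%

One chair has the acetyl group axial (E = 1.23 kcal/mol) and the other has it equatorial (E = 0).
ΔG = 1.23 kcal/mol between the two chairs.
K = exp(ΔG/RT) with R = 1.987×10⁻³ kcal mol⁻¹ K⁻¹ and T = 400 K gives K ≈ 4.7.
Fraction in the lower-energy chair = K/(K+1) = 82.5%.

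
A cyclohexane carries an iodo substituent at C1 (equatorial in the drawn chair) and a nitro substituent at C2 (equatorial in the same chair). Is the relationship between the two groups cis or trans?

C1 and C2 have opposite parity, so their axial bonds point in opposite directions.
With opposite-parity carbons, two substituents on the same face are one axial and one equatorial; opposite faces give both axial or both equatorial.
Here the groups are equatorial/equatorial → opposite face → trans.

trans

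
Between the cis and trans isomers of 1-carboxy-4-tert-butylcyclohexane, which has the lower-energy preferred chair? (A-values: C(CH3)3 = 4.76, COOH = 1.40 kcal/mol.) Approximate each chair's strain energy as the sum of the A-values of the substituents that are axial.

trans

At 1,4 positions (parity opposite): cis → (a,e or e,a); trans → (e,e or a,a).
Best chair for cis: E = 1.40 kcal/mol; best chair for trans: E = 0.00 kcal/mol.
The trans isomer is lower by 1.40 kcal/mol.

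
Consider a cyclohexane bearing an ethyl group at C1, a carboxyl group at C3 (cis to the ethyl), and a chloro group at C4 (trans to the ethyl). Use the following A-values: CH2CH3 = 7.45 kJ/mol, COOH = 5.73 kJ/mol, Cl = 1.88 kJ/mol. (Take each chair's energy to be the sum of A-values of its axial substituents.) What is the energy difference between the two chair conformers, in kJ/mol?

15.06 kJ/mol

Chair I (ethyl axial, carboxyl axial, chloro axial): E = 15.06 kJ/mol.
Chair II (ethyl equatorial, carboxyl equatorial, chloro equatorial): E = 0.00 kJ/mol.
ΔE = 15.06 − 0.00 = 15.06 kJ/mol; chair II is more stable.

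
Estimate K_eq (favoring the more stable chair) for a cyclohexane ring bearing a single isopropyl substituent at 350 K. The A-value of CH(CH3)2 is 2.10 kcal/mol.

One chair has the isopropyl group axial (E = 2.10 kcal/mol) and the other has it equatorial (E = 0).
ΔG = 2.10 kcal/mol between the two chairs.
K = exp(ΔG/RT) with R = 1.987×10⁻³ kcal mol⁻¹ K⁻¹ and T = 350 K gives K ≈ 20.5.

K ≈ 20.5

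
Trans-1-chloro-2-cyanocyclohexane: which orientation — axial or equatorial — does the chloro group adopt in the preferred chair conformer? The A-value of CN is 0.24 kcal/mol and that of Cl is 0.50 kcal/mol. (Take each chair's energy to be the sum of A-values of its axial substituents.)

equatorial

C1 and C2 have opposite parity, so for the trans isomer the two substituents are e,e in one chair and a,a in the other.
Chair I (cyano axial, chloro axial): E = 0.74 kcal/mol.
Chair II (cyano equatorial, chloro equatorial): E = 0.00 kcal/mol.
Chair II is the more stable (lower-energy) conformer, and in that chair the chloro group is equatorial.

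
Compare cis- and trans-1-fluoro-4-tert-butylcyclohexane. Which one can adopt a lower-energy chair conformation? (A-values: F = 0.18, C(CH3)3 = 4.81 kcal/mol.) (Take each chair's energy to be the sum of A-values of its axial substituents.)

trans

At 1,4 positions (parity opposite): cis → (a,e or e,a); trans → (e,e or a,a).
Best chair for cis: E = 0.18 kcal/mol; best chair for trans: E = 0.00 kcal/mol.
The trans isomer is lower by 0.18 kcal/mol.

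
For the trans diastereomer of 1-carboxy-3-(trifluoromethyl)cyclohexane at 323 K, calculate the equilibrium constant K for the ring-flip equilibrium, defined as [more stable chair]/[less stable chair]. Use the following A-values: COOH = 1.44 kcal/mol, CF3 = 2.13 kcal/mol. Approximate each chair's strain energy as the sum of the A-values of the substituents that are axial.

C1 and C3 have the same parity, so for the trans isomer the two substituents are one axial and one equatorial in each chair.
Chair I (carboxyl axial, trifluoromethyl equatorial): E = 1.44 kcal/mol; chair II (carboxyl equatorial, trifluoromethyl axial): E = 2.13 kcal/mol.
ΔG = 0.69 kcal/mol between the two chairs.
K = exp(ΔG/RT) with R = 1.987×10⁻³ kcal mol⁻¹ K⁻¹ and T = 323 K gives K ≈ 2.93.

K ≈ 2.93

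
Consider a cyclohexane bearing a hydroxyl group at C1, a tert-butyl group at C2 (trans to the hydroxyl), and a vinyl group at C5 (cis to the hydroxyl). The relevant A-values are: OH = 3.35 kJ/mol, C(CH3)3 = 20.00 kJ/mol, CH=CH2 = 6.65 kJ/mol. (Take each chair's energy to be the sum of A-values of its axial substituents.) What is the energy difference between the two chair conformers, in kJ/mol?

30.00 kJ/mol

Chair I (hydroxyl axial, tert-butyl axial, vinyl axial): E = 30.00 kJ/mol.
Chair II (hydroxyl equatorial, tert-butyl equatorial, vinyl equatorial): E = 0.00 kJ/mol.
ΔE = 30.00 − 0.00 = 30.00 kJ/mol; chair II is more stable.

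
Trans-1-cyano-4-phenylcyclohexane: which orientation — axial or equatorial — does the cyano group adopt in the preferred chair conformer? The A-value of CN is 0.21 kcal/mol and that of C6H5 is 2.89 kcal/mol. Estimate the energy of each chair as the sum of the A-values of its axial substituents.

equatorial

C1 and C4 have opposite parity, so for the trans isomer the two substituents are e,e in one chair and a,a in the other.
Chair I (cyano axial, phenyl axial): E = 3.10 kcal/mol.
Chair II (cyano equatorial, phenyl equatorial): E = 0.00 kcal/mol.
Chair II is the more stable (lower-energy) conformer, and in that chair the cyano group is equatorial.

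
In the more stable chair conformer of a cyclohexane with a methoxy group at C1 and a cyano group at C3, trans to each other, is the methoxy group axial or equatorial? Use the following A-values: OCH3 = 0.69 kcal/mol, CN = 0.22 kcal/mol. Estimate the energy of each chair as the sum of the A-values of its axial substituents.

C1 and C3 have the same parity, so for the trans isomer the two substituents are one axial and one equatorial in each chair.
Chair I (methoxy axial, cyano equatorial): E = 0.69 kcal/mol.
Chair II (methoxy equatorial, cyano axial): E = 0.22 kcal/mol.
Chair II is the more stable (lower-energy) conformer, and in that chair the methoxy group is equatorial.

equatorial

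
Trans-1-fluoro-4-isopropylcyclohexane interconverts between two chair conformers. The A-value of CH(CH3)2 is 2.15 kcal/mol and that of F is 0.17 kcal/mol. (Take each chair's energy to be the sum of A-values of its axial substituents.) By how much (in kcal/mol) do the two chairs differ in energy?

2.32 kcal/mol

C1 and C4 have opposite parity, so for the trans isomer the two substituents are e,e in one chair and a,a in the other.
Chair I (isopropyl axial, fluoro axial): E = 2.32 kcal/mol.
Chair II (isopropyl equatorial, fluoro equatorial): E = 0.00 kcal/mol.
ΔE = 2.32 − 0.00 = 2.32 kcal/mol; chair II is more stable.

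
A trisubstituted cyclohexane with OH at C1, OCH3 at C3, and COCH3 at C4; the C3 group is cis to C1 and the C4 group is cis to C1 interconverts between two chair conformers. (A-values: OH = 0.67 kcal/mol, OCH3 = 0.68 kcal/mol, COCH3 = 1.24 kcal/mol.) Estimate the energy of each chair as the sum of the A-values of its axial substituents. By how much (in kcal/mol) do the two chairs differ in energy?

0.11 kcal/mol

Chair I (hydroxyl axial, methoxy axial, acetyl equatorial): E = 1.35 kcal/mol.
Chair II (hydroxyl equatorial, methoxy equatorial, acetyl axial): E = 1.24 kcal/mol.
ΔE = 1.35 − 1.24 = 0.11 kcal/mol; chair II is more stable.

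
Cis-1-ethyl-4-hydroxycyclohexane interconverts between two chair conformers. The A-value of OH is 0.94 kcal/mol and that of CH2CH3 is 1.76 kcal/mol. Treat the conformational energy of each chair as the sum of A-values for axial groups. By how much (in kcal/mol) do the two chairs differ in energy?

0.82 kcal/mol

C1 and C4 have opposite parity, so for the cis isomer the two substituents are one axial and one equatorial in each chair.
Chair I (hydroxyl axial, ethyl equatorial): E = 0.94 kcal/mol.
Chair II (hydroxyl equatorial, ethyl axial): E = 1.76 kcal/mol.
ΔE = 1.76 − 0.94 = 0.82 kcal/mol; chair I is more stable.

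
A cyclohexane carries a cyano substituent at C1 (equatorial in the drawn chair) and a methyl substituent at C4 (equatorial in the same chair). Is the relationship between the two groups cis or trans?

trans

C1 and C4 have opposite parity, so their axial bonds point in opposite directions.
With opposite-parity carbons, two substituents on the same face are one axial and one equatorial; opposite faces give both axial or both equatorial.
Here the groups are equatorial/equatorial → opposite face → trans.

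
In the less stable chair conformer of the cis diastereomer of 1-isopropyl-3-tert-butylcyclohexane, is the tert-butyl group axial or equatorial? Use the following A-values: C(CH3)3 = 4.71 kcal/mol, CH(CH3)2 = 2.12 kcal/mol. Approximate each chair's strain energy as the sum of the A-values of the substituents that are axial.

C1 and C3 have the same parity, so for the cis isomer the two substituents are e,e in one chair and a,a in the other.
Chair I (tert-butyl axial, isopropyl axial): E = 6.83 kcal/mol.
Chair II (tert-butyl equatorial, isopropyl equatorial): E = 0.00 kcal/mol.
Chair I is the less stable (higher-energy) conformer, and in that chair the tert-butyl group is axial.

axial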